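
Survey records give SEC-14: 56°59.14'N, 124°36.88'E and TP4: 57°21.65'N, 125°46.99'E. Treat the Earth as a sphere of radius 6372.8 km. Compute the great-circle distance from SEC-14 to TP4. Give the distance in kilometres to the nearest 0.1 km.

81.9 km

SEC-14: φ = +56.98567°, λ = +124.61467°
TP4: φ = +57.36083°, λ = +125.78317°
Δφ = 0.3752°,  Δλ = 1.1685°
a = sin²(Δφ/2) + cos φ₁ cos φ₂ sin²(Δλ/2) = 0.000041
c = 2·arcsin(√a) = 0.012849 rad = 0.7362°
d = R·c = 6372.8 × 0.012849 = 81.9 km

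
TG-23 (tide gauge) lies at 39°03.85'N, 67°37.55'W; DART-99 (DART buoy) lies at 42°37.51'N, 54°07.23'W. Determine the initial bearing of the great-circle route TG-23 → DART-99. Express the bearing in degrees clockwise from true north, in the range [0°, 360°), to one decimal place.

TG-23: φ = +39.06417°, λ = -67.62583°
DART-99: φ = +42.62517°, λ = -54.12050°
Δλ = 13.5053°
y = sin Δλ · cos φ₂ = 0.171836
x = cos φ₁ sin φ₂ − sin φ₁ cos φ₂ cos Δλ = 0.074933
θ = atan2(y, x) = 66.4392° → 66.4392° (mod 360°)

66.4°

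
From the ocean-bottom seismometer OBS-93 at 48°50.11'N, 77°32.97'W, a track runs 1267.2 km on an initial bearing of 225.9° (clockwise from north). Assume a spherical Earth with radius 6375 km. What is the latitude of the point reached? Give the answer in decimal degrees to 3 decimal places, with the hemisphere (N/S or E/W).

40.356°N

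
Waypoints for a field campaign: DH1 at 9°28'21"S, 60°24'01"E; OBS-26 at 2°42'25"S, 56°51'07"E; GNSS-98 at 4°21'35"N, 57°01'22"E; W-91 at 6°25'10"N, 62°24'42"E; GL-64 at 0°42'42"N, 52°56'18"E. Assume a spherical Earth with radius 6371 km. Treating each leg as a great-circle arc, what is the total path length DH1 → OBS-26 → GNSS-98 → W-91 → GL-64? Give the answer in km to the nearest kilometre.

DH1: φ = -9.47250°, λ = +60.40028°
OBS-26: φ = -2.70694°, λ = +56.85194°
GNSS-98: φ = +4.35972°, λ = +57.02278°
W-91: φ = +6.41944°, λ = +62.41167°
GL-64: φ = +0.71167°, λ = +52.93833°
DH1→OBS-26: c = 0.133157 rad, d = 848.34 km
OBS-26→GNSS-98: c = 0.123373 rad, d = 786.01 km
GNSS-98→W-91: c = 0.100296 rad, d = 638.99 km
W-91→GL-64: c = 0.192699 rad, d = 1227.68 km
Total = 848.34 + 786.01 + 638.99 + 1227.68 = 3501.02 km

3501 km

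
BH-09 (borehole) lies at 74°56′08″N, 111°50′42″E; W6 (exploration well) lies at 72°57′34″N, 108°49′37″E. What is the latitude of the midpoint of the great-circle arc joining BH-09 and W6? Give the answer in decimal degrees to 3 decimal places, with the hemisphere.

73.953°N

BH-09: φ = +74.93556°, λ = +111.84500°
W6: φ = +72.95944°, λ = +108.82694°
Bx = cos φ₂ cos Δλ = 0.292642,  By = cos φ₂ sin Δλ = -0.015429
φₘ = atan2(sin φ₁ + sin φ₂, √((cos φ₁ + Bx)² + By²)) = 73.95276°
λₘ = λ₁ + atan2(By, cos φ₁ + Bx) = 110.24550°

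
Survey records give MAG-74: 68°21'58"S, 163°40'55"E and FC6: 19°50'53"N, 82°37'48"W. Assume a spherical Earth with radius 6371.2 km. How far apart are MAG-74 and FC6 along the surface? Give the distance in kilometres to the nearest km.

13017 km

MAG-74: φ = -68.36611°, λ = +163.68194°
FC6: φ = +19.84806°, λ = -82.63000°
Δφ = 88.2142°,  Δλ = 113.6881°
a = sin²(Δφ/2) + cos φ₁ cos φ₂ sin²(Δλ/2) = 0.727464
c = 2·arcsin(√a) = 2.043089 rad = 117.0604°
d = R·c = 6371.2 × 2.043089 = 13016.9 km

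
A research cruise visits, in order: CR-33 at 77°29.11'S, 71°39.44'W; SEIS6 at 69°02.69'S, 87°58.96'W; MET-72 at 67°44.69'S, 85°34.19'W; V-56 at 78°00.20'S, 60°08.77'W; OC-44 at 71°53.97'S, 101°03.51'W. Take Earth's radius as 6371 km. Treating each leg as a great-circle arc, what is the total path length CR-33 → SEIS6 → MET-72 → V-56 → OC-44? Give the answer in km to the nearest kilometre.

3950 km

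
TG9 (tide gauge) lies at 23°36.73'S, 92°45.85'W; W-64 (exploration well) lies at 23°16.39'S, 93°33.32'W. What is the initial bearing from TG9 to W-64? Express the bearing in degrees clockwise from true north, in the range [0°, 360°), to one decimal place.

TG9: φ = -23.61217°, λ = -92.76417°
W-64: φ = -23.27317°, λ = -93.55533°
Δλ = -0.7912°
y = sin Δλ · cos φ₂ = -0.012684
x = cos φ₁ sin φ₂ − sin φ₁ cos φ₂ cos Δλ = 0.005882
θ = atan2(y, x) = -65.1238° → 294.8762° (mod 360°)

294.9°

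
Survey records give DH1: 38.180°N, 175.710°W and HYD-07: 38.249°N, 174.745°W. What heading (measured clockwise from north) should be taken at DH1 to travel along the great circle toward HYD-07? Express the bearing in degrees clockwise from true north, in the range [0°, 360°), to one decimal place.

Δλ = 0.9650°
y = sin Δλ · cos φ₂ = 0.013226
x = cos φ₁ sin φ₂ − sin φ₁ cos φ₂ cos Δλ = 0.001273
θ = atan2(y, x) = 84.5018° → 84.5018° (mod 360°)

84.5°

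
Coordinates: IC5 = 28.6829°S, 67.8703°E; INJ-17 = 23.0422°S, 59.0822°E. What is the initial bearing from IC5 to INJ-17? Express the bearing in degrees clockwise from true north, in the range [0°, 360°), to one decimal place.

Δλ = -8.7881°
y = sin Δλ · cos φ₂ = -0.140591
x = cos φ₁ sin φ₂ − sin φ₁ cos φ₂ cos Δλ = 0.093105
θ = atan2(y, x) = -56.4860° → 303.5140° (mod 360°)

303.5°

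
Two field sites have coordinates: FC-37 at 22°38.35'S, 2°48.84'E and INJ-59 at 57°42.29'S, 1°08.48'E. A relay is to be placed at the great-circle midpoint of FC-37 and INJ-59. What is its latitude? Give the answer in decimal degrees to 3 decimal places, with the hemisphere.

FC-37: φ = -22.63917°, λ = +2.81400°
INJ-59: φ = -57.70483°, λ = +1.14133°
Bx = cos φ₂ cos Δλ = 0.534053,  By = cos φ₂ sin Δλ = -0.015595
φₘ = atan2(sin φ₁ + sin φ₂, √((cos φ₁ + Bx)² + By²)) = -40.17479°
λₘ = λ₁ + atan2(By, cos φ₁ + Bx) = 2.20074°

40.175°S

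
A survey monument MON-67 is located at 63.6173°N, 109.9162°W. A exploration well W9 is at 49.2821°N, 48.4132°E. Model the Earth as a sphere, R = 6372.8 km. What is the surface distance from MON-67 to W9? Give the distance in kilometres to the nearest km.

Δφ = -14.3352°,  Δλ = 158.3294°
a = sin²(Δφ/2) + cos φ₁ cos φ₂ sin²(Δλ/2) = 0.295199
c = 2·arcsin(√a) = 1.148779 rad = 65.8202°
d = R·c = 6372.8 × 1.148779 = 7320.9 km

7321 km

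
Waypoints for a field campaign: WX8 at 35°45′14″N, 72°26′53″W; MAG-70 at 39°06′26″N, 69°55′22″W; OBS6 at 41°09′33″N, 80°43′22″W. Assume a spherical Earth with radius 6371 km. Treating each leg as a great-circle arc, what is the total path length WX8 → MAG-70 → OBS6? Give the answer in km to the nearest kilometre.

1380 km

WX8: φ = +35.75389°, λ = -72.44806°
MAG-70: φ = +39.10722°, λ = -69.92278°
OBS6: φ = +41.15917°, λ = -80.72278°
WX8→MAG-70: c = 0.068186 rad, d = 434.41 km
MAG-70→OBS6: c = 0.148388 rad, d = 945.38 km
Total = 434.41 + 945.38 = 1379.79 km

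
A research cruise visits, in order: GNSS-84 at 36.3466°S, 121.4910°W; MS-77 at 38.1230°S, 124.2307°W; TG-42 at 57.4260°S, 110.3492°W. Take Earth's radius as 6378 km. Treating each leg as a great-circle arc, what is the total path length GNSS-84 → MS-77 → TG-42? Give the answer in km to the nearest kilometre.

GNSS-84→MS-77: c = 0.049093 rad, d = 313.12 km
MS-77→TG-42: c = 0.372519 rad, d = 2375.92 km
Total = 313.12 + 2375.92 = 2689.04 km

2689 km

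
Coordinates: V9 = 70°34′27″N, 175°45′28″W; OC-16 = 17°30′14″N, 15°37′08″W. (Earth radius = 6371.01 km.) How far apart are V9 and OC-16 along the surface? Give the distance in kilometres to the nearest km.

10101 km

V9: φ = +70.57417°, λ = -175.75778°
OC-16: φ = +17.50389°, λ = -15.61889°
Δφ = -53.0703°,  Δλ = 160.1389°
a = sin²(Δφ/2) + cos φ₁ cos φ₂ sin²(Δλ/2) = 0.507336
c = 2·arcsin(√a) = 1.585468 rad = 90.8406°
d = R·c = 6371.01 × 1.585468 = 10101.0 km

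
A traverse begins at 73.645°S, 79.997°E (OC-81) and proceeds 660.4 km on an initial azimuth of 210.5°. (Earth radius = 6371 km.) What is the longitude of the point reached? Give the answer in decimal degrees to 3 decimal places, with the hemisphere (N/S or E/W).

δ = d/R = 660.4/6371 = 0.103657 rad
φ₂ = arcsin(sin φ₁ cos δ + cos φ₁ sin δ cos θ)
   = arcsin(-0.95954·0.99463 + 0.28159·0.10347·-0.86163) = -78.37567°
λ₂ = λ₁ + atan2(sin θ sin δ cos φ₁, cos δ − sin φ₁ sin φ₂) = 64.88941°

64.889°E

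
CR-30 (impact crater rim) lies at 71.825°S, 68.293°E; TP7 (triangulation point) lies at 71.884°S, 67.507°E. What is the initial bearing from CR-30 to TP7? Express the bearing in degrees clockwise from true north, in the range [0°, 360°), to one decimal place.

256.1°

Δλ = -0.7860°
y = sin Δλ · cos φ₂ = -0.004265
x = cos φ₁ sin φ₂ − sin φ₁ cos φ₂ cos Δλ = -0.001058
θ = atan2(y, x) = -103.9247° → 256.0753° (mod 360°)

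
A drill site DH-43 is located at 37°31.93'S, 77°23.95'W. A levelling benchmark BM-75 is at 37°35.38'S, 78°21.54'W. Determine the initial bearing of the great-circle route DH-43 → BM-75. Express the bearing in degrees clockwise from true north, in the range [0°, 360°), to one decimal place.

265.4°

DH-43: φ = -37.53217°, λ = -77.39917°
BM-75: φ = -37.58967°, λ = -78.35900°
Δλ = -0.9598°
y = sin Δλ · cos φ₂ = -0.013274
x = cos φ₁ sin φ₂ − sin φ₁ cos φ₂ cos Δλ = -0.001071
θ = atan2(y, x) = -94.6142° → 265.3858° (mod 360°)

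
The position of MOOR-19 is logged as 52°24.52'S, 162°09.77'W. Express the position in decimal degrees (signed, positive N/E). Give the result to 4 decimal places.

-52.4087°, -162.1628°

lat: 52.4087° S → -52.4087°
lon: 162.1628° W → -162.1628°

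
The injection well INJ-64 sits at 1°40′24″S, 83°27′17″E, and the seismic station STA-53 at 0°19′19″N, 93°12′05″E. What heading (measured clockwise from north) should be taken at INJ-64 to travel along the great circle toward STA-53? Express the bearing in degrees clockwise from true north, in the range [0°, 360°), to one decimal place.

78.5°

INJ-64: φ = -1.67333°, λ = +83.45472°
STA-53: φ = +0.32194°, λ = +93.20139°
Δλ = 9.7467°
y = sin Δλ · cos φ₂ = 0.169289
x = cos φ₁ sin φ₂ − sin φ₁ cos φ₂ cos Δλ = 0.034396
θ = atan2(y, x) = 78.5152° → 78.5152° (mod 360°)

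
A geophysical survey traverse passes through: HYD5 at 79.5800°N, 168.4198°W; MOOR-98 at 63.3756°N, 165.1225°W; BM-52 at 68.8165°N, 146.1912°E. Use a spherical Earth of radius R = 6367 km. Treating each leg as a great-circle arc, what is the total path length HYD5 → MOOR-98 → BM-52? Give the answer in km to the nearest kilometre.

HYD5→MOOR-98: c = 0.283301 rad, d = 1803.77 km
MOOR-98→BM-52: c = 0.346801 rad, d = 2208.08 km
Total = 1803.77 + 2208.08 = 4011.85 km

4012 km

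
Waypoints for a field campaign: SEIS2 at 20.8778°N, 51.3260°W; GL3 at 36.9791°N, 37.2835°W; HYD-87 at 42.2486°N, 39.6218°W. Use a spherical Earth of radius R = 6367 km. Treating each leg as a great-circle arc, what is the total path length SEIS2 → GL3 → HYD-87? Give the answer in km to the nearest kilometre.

SEIS2→GL3: c = 0.352631 rad, d = 2245.20 km
GL3→HYD-87: c = 0.097184 rad, d = 618.77 km
Total = 2245.20 + 618.77 = 2863.97 km

2864 km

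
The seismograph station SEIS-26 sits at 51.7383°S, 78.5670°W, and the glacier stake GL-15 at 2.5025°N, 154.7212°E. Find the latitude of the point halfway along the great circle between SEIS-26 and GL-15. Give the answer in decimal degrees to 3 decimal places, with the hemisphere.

42.785°S

Bx = cos φ₂ cos Δλ = -0.597220,  By = cos φ₂ sin Δλ = -0.800888
φₘ = atan2(sin φ₁ + sin φ₂, √((cos φ₁ + Bx)² + By²)) = -42.78523°
λₘ = λ₁ + atan2(By, cos φ₁ + Bx) = -166.99107°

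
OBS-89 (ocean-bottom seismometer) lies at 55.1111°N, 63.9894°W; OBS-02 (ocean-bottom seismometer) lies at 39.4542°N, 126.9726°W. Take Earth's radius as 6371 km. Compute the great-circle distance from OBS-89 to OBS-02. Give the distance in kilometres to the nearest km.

Δφ = -15.6569°,  Δλ = -62.9832°
a = sin²(Δφ/2) + cos φ₁ cos φ₂ sin²(Δλ/2) = 0.139067
c = 2·arcsin(√a) = 0.764302 rad = 43.7913°
d = R·c = 6371 × 0.764302 = 4869.4 km

4869 km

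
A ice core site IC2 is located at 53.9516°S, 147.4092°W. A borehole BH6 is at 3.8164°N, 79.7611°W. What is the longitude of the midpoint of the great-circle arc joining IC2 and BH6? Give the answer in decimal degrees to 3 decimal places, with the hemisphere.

103.776°W

Bx = cos φ₂ cos Δλ = 0.379451,  By = cos φ₂ sin Δλ = 0.922815
φₘ = atan2(sin φ₁ + sin φ₂, √((cos φ₁ + Bx)² + By²)) = -29.02182°
λₘ = λ₁ + atan2(By, cos φ₁ + Bx) = -103.77576°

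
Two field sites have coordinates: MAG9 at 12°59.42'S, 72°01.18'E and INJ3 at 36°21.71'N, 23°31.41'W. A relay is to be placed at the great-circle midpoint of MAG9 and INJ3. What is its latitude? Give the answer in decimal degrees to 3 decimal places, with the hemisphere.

MAG9: φ = -12.99033°, λ = +72.01967°
INJ3: φ = +36.36183°, λ = -23.52350°
Bx = cos φ₂ cos Δλ = -0.077787,  By = cos φ₂ sin Δλ = -0.801523
φₘ = atan2(sin φ₁ + sin φ₂, √((cos φ₁ + Bx)² + By²)) = 17.01781°
λₘ = λ₁ + atan2(By, cos φ₁ + Bx) = 30.22493°

17.018°N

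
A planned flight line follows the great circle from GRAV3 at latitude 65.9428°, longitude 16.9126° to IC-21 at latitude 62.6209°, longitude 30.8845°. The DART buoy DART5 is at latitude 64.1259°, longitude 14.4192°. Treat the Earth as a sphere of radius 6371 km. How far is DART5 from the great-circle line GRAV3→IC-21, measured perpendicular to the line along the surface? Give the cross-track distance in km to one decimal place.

230.6 km

δ₁₃ = central angle GRAV3→DART5 = 0.036640 rad  (haversine)
θ₁₃ = bearing GRAV3→DART5 = 211.216°,  θ₁₂ = bearing GRAV3→IC-21 = 112.292°
dₓₜ = R·arcsin(sin δ₁₃ · sin(θ₁₃ − θ₁₂)) = 6371·arcsin(0.03663·sin(98.924°)) = 230.607 km
|dₓₜ| = 230.607 km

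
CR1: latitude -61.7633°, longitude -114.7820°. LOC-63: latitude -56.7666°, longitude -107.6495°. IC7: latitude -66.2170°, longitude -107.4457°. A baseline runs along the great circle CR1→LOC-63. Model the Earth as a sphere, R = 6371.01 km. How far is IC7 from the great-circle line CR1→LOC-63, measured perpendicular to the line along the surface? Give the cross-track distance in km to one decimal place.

δ₁₃ = central angle CR1→IC7 = 0.095760 rad  (haversine)
θ₁₃ = bearing CR1→IC7 = 147.413°,  θ₁₂ = bearing CR1→LOC-63 = 39.225°
dₓₜ = R·arcsin(sin δ₁₃ · sin(θ₁₃ − θ₁₂)) = 6371.01·arcsin(0.09561·sin(108.189°)) = 579.518 km
|dₓₜ| = 579.518 km

579.5 km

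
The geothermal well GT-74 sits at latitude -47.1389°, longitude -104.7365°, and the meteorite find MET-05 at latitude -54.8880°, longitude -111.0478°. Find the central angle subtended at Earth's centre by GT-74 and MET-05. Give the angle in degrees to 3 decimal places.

Δφ = -7.7491°,  Δλ = -6.3113°
a = sin²(Δφ/2) + cos φ₁ cos φ₂ sin²(Δλ/2) = 0.005752
c = 2·arcsin(√a) = 0.151825 rad = 8.6989°

8.699°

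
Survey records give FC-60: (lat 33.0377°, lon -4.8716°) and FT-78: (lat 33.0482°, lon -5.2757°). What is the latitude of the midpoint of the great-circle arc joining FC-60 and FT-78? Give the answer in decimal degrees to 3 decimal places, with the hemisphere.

33.043°N

Bx = cos φ₂ cos Δλ = 0.838191,  By = cos φ₂ sin Δλ = -0.005912
φₘ = atan2(sin φ₁ + sin φ₂, √((cos φ₁ + Bx)² + By²)) = 33.04311°
λₘ = λ₁ + atan2(By, cos φ₁ + Bx) = -5.07364°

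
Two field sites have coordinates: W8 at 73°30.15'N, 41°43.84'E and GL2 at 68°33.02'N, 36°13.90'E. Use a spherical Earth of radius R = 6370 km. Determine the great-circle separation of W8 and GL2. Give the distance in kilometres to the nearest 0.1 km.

W8: φ = +73.50250°, λ = +41.73067°
GL2: φ = +68.55033°, λ = +36.23167°
Δφ = -4.9522°,  Δλ = -5.4990°
a = sin²(Δφ/2) + cos φ₁ cos φ₂ sin²(Δλ/2) = 0.002105
c = 2·arcsin(√a) = 0.091801 rad = 5.2598°
d = R·c = 6370 × 0.091801 = 584.8 km

584.8 km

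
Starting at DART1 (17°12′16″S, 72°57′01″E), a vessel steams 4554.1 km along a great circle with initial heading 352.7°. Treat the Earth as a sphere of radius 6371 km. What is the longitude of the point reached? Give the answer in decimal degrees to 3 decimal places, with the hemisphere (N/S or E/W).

67.742°E

DART1: φ = -17.20444°, λ = +72.95028°
δ = d/R = 4554.1/6371 = 0.714817 rad
φ₂ = arcsin(sin φ₁ cos δ + cos φ₁ sin δ cos θ)
   = arcsin(-0.29578·0.75521 + 0.95526·0.65548·0.99189) = 23.43424°
λ₂ = λ₁ + atan2(sin θ sin δ cos φ₁, cos δ − sin φ₁ sin φ₂) = 67.74205°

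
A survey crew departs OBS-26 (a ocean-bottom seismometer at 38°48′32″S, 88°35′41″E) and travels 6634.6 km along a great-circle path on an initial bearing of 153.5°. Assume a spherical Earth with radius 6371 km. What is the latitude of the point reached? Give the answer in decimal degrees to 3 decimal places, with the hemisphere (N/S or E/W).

OBS-26: φ = -38.80889°, λ = +88.59472°
δ = d/R = 6634.6/6371 = 1.041375 rad
φ₂ = arcsin(sin φ₁ cos δ + cos φ₁ sin δ cos θ)
   = arcsin(-0.62672·0.50503 + 0.77924·0.86310·-0.89493) = -66.69565°
λ₂ = λ₁ + atan2(sin θ sin δ cos φ₁, cos δ − sin φ₁ sin φ₂) = -168.17390°

66.696°S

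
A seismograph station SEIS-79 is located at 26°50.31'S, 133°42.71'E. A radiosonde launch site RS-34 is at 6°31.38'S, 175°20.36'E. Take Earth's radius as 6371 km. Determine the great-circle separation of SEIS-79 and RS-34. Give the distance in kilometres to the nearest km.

SEIS-79: φ = -26.83850°, λ = +133.71183°
RS-34: φ = -6.52300°, λ = +175.33933°
Δφ = 20.3155°,  Δλ = 41.6275°
a = sin²(Δφ/2) + cos φ₁ cos φ₂ sin²(Δλ/2) = 0.143033
c = 2·arcsin(√a) = 0.775696 rad = 44.4441°
d = R·c = 6371 × 0.775696 = 4942.0 km

4942 km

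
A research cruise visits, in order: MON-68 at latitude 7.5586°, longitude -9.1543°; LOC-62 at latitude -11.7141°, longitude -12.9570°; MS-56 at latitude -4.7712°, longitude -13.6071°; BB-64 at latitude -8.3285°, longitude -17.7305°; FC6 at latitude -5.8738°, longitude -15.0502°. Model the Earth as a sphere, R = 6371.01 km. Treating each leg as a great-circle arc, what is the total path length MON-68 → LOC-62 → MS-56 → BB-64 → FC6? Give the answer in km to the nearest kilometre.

MON-68→LOC-62: c = 0.342788 rad, d = 2183.91 km
LOC-62→MS-56: c = 0.121695 rad, d = 775.32 km
MS-56→BB-64: c = 0.094683 rad, d = 603.23 km
BB-64→FC6: c = 0.063167 rad, d = 402.44 km
Total = 2183.91 + 775.32 + 603.23 + 402.44 = 3964.89 km

3965 km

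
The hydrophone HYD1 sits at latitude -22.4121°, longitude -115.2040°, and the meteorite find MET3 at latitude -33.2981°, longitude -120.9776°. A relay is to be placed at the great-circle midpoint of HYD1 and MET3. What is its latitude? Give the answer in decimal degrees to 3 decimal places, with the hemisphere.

27.885°S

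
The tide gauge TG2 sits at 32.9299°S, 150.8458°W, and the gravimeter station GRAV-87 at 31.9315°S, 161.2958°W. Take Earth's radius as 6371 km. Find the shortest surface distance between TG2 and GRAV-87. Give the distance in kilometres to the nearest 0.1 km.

986.6 km

Δφ = 0.9984°,  Δλ = -10.4500°
a = sin²(Δφ/2) + cos φ₁ cos φ₂ sin²(Δλ/2) = 0.005983
c = 2·arcsin(√a) = 0.154860 rad = 8.8728°
d = R·c = 6371 × 0.154860 = 986.6 km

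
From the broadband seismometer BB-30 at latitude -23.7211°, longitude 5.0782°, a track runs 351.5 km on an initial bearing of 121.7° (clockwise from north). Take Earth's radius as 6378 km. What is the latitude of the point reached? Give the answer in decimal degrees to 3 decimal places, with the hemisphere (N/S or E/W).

25.352°S

δ = d/R = 351.5/6378 = 0.055111 rad
φ₂ = arcsin(sin φ₁ cos δ + cos φ₁ sin δ cos θ)
   = arcsin(-0.40228·0.99848 + 0.91551·0.05508·-0.52547) = -25.35170°
λ₂ = λ₁ + atan2(sin θ sin δ cos φ₁, cos δ − sin φ₁ sin φ₂) = 8.05089°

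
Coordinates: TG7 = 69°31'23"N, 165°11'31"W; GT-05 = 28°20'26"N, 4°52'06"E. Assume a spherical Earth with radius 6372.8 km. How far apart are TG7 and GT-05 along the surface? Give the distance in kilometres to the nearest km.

9106 km

TG7: φ = +69.52306°, λ = -165.19194°
GT-05: φ = +28.34056°, λ = +4.86833°
Δφ = -41.1825°,  Δλ = 170.0603°
a = sin²(Δφ/2) + cos φ₁ cos φ₂ sin²(Δλ/2) = 0.429281
c = 2·arcsin(√a) = 1.428883 rad = 81.8690°
d = R·c = 6372.8 × 1.428883 = 9106.0 km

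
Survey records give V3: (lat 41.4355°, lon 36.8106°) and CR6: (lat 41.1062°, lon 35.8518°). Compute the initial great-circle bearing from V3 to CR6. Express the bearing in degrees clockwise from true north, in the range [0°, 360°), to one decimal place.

245.8°

Δλ = -0.9588°
y = sin Δλ · cos φ₂ = -0.012609
x = cos φ₁ sin φ₂ − sin φ₁ cos φ₂ cos Δλ = -0.005678
θ = atan2(y, x) = -114.2417° → 245.7583° (mod 360°)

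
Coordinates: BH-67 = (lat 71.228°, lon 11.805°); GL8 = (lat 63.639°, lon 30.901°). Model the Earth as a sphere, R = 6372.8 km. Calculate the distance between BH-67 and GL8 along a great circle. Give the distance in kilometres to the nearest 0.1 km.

Δφ = -7.5890°,  Δλ = 19.0960°
a = sin²(Δφ/2) + cos φ₁ cos φ₂ sin²(Δλ/2) = 0.008311
c = 2·arcsin(√a) = 0.182583 rad = 10.4612°
d = R·c = 6372.8 × 0.182583 = 1163.6 km

1163.6 km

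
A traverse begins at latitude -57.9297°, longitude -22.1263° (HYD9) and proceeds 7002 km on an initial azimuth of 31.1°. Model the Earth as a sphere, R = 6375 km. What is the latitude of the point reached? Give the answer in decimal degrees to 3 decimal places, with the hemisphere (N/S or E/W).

δ = d/R = 7002/6375 = 1.098353 rad
φ₂ = arcsin(sin φ₁ cos δ + cos φ₁ sin δ cos θ)
   = arcsin(-0.84740·0.45506 + 0.53096·0.89046·0.85627) = 1.10138°
λ₂ = λ₁ + atan2(sin θ sin δ cos φ₁, cos δ − sin φ₁ sin φ₂) = 5.26318°

1.101°N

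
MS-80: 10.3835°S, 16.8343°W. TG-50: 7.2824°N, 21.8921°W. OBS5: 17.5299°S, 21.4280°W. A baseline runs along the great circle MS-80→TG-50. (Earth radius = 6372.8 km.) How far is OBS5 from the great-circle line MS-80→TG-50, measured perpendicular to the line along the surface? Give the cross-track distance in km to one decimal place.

689.9 km

δ₁₃ = central angle MS-80→OBS5 = 0.146975 rad  (haversine)
θ₁₃ = bearing MS-80→OBS5 = 211.432°,  θ₁₂ = bearing MS-80→TG-50 = 343.890°
dₓₜ = R·arcsin(sin δ₁₃ · sin(θ₁₃ − θ₁₂)) = 6372.8·arcsin(0.14645·sin(-132.458°)) = -689.896 km
|dₓₜ| = 689.896 km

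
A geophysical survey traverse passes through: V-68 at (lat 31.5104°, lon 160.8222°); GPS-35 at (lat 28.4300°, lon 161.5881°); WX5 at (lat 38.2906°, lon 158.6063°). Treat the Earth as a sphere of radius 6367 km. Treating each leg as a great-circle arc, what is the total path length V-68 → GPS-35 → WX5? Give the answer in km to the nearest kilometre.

1480 km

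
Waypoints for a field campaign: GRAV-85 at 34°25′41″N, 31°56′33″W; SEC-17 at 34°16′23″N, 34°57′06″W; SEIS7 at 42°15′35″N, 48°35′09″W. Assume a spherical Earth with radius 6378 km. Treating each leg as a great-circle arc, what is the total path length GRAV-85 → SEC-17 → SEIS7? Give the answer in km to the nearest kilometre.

1761 km

GRAV-85: φ = +34.42806°, λ = -31.94250°
SEC-17: φ = +34.27306°, λ = -34.95167°
SEIS7: φ = +42.25972°, λ = -48.58583°
GRAV-85→SEC-17: c = 0.043443 rad, d = 277.08 km
SEC-17→SEIS7: c = 0.232619 rad, d = 1483.64 km
Total = 277.08 + 1483.64 = 1760.72 km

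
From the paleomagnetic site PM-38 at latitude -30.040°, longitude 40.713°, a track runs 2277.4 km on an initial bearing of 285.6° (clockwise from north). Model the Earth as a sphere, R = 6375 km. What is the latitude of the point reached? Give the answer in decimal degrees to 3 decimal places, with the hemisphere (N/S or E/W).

22.805°S

δ = d/R = 2277.4/6375 = 0.357239 rad
φ₂ = arcsin(sin φ₁ cos δ + cos φ₁ sin δ cos θ)
   = arcsin(-0.50060·0.93687 + 0.86568·0.34969·0.26892) = -22.80478°
λ₂ = λ₁ + atan2(sin θ sin δ cos φ₁, cos δ − sin φ₁ sin φ₂) = 19.28277°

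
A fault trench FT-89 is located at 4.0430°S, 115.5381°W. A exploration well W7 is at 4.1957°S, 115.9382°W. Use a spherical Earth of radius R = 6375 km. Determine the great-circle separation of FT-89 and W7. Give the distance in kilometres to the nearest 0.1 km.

Δφ = -0.1527°,  Δλ = -0.4001°
a = sin²(Δφ/2) + cos φ₁ cos φ₂ sin²(Δλ/2) = 0.000014
c = 2·arcsin(√a) = 0.007458 rad = 0.4273°
d = R·c = 6375 × 0.007458 = 47.5 km

47.5 km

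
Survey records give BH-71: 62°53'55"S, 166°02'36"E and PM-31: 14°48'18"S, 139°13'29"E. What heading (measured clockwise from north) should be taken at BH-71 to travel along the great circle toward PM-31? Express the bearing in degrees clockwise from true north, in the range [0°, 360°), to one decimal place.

326.2°

BH-71: φ = -62.89861°, λ = +166.04333°
PM-31: φ = -14.80500°, λ = +139.22472°
Δλ = -26.8186°
y = sin Δλ · cos φ₂ = -0.436189
x = cos φ₁ sin φ₂ − sin φ₁ cos φ₂ cos Δλ = 0.651665
θ = atan2(y, x) = -33.7962° → 326.2038° (mod 360°)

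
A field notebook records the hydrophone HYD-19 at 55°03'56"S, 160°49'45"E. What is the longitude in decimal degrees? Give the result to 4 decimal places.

160° + 49′/60 + 45″/3600 = 160 + 0.81667 + 0.01250 = 160.8292°

160.8292°E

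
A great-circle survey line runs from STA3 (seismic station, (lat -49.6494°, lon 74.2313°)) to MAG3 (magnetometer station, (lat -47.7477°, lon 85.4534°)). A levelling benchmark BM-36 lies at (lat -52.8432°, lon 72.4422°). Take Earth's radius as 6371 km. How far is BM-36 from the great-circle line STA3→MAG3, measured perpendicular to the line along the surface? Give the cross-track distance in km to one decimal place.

δ₁₃ = central angle STA3→BM-36 = 0.059065 rad  (haversine)
θ₁₃ = bearing STA3→BM-36 = 198.629°,  θ₁₂ = bearing STA3→MAG3 = 79.867°
dₓₜ = R·arcsin(sin δ₁₃ · sin(θ₁₃ − θ₁₂)) = 6371·arcsin(0.05903·sin(118.763°)) = 329.832 km
|dₓₜ| = 329.832 km

329.8 km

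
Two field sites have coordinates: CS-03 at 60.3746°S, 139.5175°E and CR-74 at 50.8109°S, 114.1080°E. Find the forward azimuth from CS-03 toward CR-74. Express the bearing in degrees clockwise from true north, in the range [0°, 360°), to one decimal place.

292.6°

Δλ = -25.4095°
y = sin Δλ · cos φ₂ = -0.271131
x = cos φ₁ sin φ₂ − sin φ₁ cos φ₂ cos Δλ = 0.113009
θ = atan2(y, x) = -67.3733° → 292.6267° (mod 360°)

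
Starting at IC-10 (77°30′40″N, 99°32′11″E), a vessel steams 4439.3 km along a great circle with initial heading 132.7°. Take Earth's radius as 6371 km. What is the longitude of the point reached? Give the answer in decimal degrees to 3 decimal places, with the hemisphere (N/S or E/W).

IC-10: φ = +77.51111°, λ = +99.53639°
δ = d/R = 4439.3/6371 = 0.696798 rad
φ₂ = arcsin(sin φ₁ cos δ + cos φ₁ sin δ cos θ)
   = arcsin(0.97634·0.76690 + 0.21625·0.64177·-0.67816) = 40.89223°
λ₂ = λ₁ + atan2(sin θ sin δ cos φ₁, cos δ − sin φ₁ sin φ₂) = 138.13889°

138.139°E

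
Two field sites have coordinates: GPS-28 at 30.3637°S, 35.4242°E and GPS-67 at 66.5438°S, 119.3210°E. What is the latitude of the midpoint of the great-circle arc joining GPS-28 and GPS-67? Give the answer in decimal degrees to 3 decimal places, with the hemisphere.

Bx = cos φ₂ cos Δλ = 0.042320,  By = cos φ₂ sin Δλ = 0.395792
φₘ = atan2(sin φ₁ + sin φ₂, √((cos φ₁ + Bx)² + By²)) = -55.22725°
λₘ = λ₁ + atan2(By, cos φ₁ + Bx) = 59.04225°

55.227°S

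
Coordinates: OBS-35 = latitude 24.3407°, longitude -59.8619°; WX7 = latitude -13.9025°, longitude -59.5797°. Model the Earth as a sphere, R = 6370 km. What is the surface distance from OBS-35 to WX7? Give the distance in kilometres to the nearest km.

4252 km

Δφ = -38.2432°,  Δλ = 0.2822°
a = sin²(Δφ/2) + cos φ₁ cos φ₂ sin²(Δλ/2) = 0.107310
c = 2·arcsin(√a) = 0.667487 rad = 38.2442°
d = R·c = 6370 × 0.667487 = 4251.9 km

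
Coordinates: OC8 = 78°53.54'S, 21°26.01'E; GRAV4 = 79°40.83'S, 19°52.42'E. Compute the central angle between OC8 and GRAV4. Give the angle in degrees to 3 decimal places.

0.840°

OC8: φ = -78.89233°, λ = +21.43350°
GRAV4: φ = -79.68050°, λ = +19.87367°
Δφ = -0.7882°,  Δλ = -1.5598°
a = sin²(Δφ/2) + cos φ₁ cos φ₂ sin²(Δλ/2) = 0.000054
c = 2·arcsin(√a) = 0.014656 rad = 0.8397°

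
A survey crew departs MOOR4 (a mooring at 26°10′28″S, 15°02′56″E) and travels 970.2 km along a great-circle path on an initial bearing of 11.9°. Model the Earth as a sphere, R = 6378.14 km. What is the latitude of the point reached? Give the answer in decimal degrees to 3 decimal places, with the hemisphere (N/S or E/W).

17.635°S

MOOR4: φ = -26.17444°, λ = +15.04889°
δ = d/R = 970.2/6378.14 = 0.152113 rad
φ₂ = arcsin(sin φ₁ cos δ + cos φ₁ sin δ cos θ)
   = arcsin(-0.44111·0.98845 + 0.89746·0.15153·0.97851) = -17.63461°
λ₂ = λ₁ + atan2(sin θ sin δ cos φ₁, cos δ − sin φ₁ sin φ₂) = 16.92774°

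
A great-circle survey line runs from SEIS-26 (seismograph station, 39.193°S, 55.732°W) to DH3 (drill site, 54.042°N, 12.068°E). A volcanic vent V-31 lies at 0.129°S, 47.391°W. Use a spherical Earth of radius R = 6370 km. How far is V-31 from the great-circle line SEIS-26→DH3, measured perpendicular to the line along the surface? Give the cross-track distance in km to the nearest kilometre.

δ₁₃ = central angle SEIS-26→V-31 = 0.694702 rad  (haversine)
θ₁₃ = bearing SEIS-26→V-31 = 13.097°,  θ₁₂ = bearing SEIS-26→DH3 = 35.311°
dₓₜ = R·arcsin(sin δ₁₃ · sin(θ₁₃ − θ₁₂)) = 6370·arcsin(0.64016·sin(-22.213°)) = -1557.086 km
|dₓₜ| = 1557.086 km

1557 km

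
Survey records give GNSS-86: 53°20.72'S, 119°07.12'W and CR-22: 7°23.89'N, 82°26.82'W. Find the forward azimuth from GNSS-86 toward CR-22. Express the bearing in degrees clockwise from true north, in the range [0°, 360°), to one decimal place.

39.6°

GNSS-86: φ = -53.34533°, λ = -119.11867°
CR-22: φ = +7.39817°, λ = -82.44700°
Δλ = 36.6717°
y = sin Δλ · cos φ₂ = 0.592257
x = cos φ₁ sin φ₂ − sin φ₁ cos φ₂ cos Δλ = 0.714974
θ = atan2(y, x) = 39.6370° → 39.6370° (mod 360°)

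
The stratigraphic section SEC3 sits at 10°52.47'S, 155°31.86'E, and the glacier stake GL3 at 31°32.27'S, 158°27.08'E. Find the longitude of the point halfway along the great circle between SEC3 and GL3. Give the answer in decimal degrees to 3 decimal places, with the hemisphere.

156.888°E

SEC3: φ = -10.87450°, λ = +155.53100°
GL3: φ = -31.53783°, λ = +158.45133°
Bx = cos φ₂ cos Δλ = 0.851188,  By = cos φ₂ sin Δλ = 0.043422
φₘ = atan2(sin φ₁ + sin φ₂, √((cos φ₁ + Bx)² + By²)) = -21.21241°
λₘ = λ₁ + atan2(By, cos φ₁ + Bx) = 156.88786°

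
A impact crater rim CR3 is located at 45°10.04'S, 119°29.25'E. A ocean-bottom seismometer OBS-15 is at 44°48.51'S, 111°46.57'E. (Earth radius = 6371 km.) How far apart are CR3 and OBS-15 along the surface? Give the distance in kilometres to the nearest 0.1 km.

CR3: φ = -45.16733°, λ = +119.48750°
OBS-15: φ = -44.80850°, λ = +111.77617°
Δφ = 0.3588°,  Δλ = -7.7113°
a = sin²(Δφ/2) + cos φ₁ cos φ₂ sin²(Δλ/2) = 0.002272
c = 2·arcsin(√a) = 0.095358 rad = 5.4636°
d = R·c = 6371 × 0.095358 = 607.5 km

607.5 km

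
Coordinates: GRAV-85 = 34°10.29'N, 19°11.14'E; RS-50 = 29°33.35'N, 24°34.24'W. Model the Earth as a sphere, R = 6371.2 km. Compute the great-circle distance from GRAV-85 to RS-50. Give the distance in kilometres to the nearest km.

4133 km

GRAV-85: φ = +34.17150°, λ = +19.18567°
RS-50: φ = +29.55583°, λ = -24.57067°
Δφ = -4.6157°,  Δλ = -43.7563°
a = sin²(Δφ/2) + cos φ₁ cos φ₂ sin²(Δλ/2) = 0.101556
c = 2·arcsin(√a) = 0.648671 rad = 37.1661°
d = R·c = 6371.2 × 0.648671 = 4132.8 km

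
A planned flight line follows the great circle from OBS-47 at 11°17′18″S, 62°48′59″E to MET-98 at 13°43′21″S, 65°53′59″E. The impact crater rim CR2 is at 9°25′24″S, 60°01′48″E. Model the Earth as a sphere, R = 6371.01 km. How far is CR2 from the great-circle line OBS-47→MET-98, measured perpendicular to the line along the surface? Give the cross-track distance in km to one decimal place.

34.1 km

OBS-47: φ = -11.28833°, λ = +62.81639°
MET-98: φ = -13.72250°, λ = +65.89972°
CR2: φ = -9.42333°, λ = +60.03000°
δ₁₃ = central angle OBS-47→CR2 = 0.057861 rad  (haversine)
θ₁₃ = bearing OBS-47→CR2 = 303.975°,  θ₁₂ = bearing OBS-47→MET-98 = 129.286°
dₓₜ = R·arcsin(sin δ₁₃ · sin(θ₁₃ − θ₁₂)) = 6371.01·arcsin(0.05783·sin(174.689°)) = 34.102 km
|dₓₜ| = 34.102 km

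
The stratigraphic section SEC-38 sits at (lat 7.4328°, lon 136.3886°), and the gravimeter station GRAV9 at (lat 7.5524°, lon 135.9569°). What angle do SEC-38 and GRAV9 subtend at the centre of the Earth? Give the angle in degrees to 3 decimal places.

0.444°

Δφ = 0.1196°,  Δλ = -0.4317°
a = sin²(Δφ/2) + cos φ₁ cos φ₂ sin²(Δλ/2) = 0.000015
c = 2·arcsin(√a) = 0.007756 rad = 0.4444°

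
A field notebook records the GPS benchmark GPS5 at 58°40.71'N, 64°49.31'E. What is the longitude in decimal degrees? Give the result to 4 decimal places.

64° + 49.31′/60 = 64 + 0.82183 = 64.8218°

64.8218°E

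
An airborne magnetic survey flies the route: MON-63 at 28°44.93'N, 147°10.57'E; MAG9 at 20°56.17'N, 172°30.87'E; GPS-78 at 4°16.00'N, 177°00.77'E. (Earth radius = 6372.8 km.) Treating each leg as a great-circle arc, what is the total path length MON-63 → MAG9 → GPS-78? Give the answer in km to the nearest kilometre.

MON-63: φ = +28.74883°, λ = +147.17617°
MAG9: φ = +20.93617°, λ = +172.51450°
GPS-78: φ = +4.26667°, λ = +177.01283°
MON-63→MAG9: c = 0.422806 rad, d = 2694.46 km
MAG9→GPS-78: c = 0.300778 rad, d = 1916.80 km
Total = 2694.46 + 1916.80 = 4611.26 km

4611 km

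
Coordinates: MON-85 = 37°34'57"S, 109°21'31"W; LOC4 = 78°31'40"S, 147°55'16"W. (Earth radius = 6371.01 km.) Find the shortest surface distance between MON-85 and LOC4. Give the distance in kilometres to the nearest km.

MON-85: φ = -37.58250°, λ = -109.35861°
LOC4: φ = -78.52778°, λ = -147.92111°
Δφ = -40.9453°,  Δλ = -38.5625°
a = sin²(Δφ/2) + cos φ₁ cos φ₂ sin²(Δλ/2) = 0.139518
c = 2·arcsin(√a) = 0.765604 rad = 43.8659°
d = R·c = 6371.01 × 0.765604 = 4877.7 km

4878 km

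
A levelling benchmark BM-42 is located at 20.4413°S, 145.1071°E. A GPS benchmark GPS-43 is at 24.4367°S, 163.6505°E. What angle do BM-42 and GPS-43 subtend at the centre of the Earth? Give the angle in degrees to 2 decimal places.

17.58°

Δφ = -3.9954°,  Δλ = 18.5434°
a = sin²(Δφ/2) + cos φ₁ cos φ₂ sin²(Δλ/2) = 0.023360
c = 2·arcsin(√a) = 0.306883 rad = 17.5831°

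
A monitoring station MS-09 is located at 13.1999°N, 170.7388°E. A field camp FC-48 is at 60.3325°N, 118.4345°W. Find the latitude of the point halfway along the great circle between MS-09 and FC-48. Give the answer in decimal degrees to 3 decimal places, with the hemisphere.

41.769°N

Bx = cos φ₂ cos Δλ = 0.162560,  By = cos φ₂ sin Δλ = 0.467510
φₘ = atan2(sin φ₁ + sin φ₂, √((cos φ₁ + Bx)² + By²)) = 41.76877°
λₘ = λ₁ + atan2(By, cos φ₁ + Bx) = -166.89453°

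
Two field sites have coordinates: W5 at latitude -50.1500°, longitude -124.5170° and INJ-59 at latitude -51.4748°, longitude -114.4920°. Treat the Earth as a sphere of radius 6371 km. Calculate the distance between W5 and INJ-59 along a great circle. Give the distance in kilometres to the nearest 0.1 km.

719.0 km

Δφ = -1.3248°,  Δλ = 10.0250°
a = sin²(Δφ/2) + cos φ₁ cos φ₂ sin²(Δλ/2) = 0.003181
c = 2·arcsin(√a) = 0.112852 rad = 6.4659°
d = R·c = 6371 × 0.112852 = 719.0 km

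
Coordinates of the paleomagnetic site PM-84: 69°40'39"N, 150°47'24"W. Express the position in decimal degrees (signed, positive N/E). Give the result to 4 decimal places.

lat: 69.6775° N → +69.6775°
lon: 150.7900° W → -150.7900°

+69.6775°, -150.7900°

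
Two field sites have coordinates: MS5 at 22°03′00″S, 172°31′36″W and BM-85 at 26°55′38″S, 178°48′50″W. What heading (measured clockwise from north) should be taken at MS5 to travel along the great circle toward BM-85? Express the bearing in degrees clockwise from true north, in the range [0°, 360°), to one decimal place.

228.3°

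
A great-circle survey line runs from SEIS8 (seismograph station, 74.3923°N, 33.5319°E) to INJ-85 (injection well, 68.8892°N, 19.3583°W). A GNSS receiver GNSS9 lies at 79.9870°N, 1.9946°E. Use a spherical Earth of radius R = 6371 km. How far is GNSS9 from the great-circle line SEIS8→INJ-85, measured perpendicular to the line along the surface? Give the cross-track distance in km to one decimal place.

688.7 km

δ₁₃ = central angle SEIS8→GNSS9 = 0.152943 rad  (haversine)
θ₁₃ = bearing SEIS8→GNSS9 = 323.348°,  θ₁₂ = bearing SEIS8→INJ-85 = 278.260°
dₓₜ = R·arcsin(sin δ₁₃ · sin(θ₁₃ − θ₁₂)) = 6371·arcsin(0.15235·sin(45.088°)) = 688.718 km
|dₓₜ| = 688.718 km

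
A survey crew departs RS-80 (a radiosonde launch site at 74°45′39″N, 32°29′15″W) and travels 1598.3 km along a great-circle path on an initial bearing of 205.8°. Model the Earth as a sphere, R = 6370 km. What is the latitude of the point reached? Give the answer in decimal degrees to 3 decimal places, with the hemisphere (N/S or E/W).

RS-80: φ = +74.76083°, λ = -32.48750°
δ = d/R = 1598.3/6370 = 0.250911 rad
φ₂ = arcsin(sin φ₁ cos δ + cos φ₁ sin δ cos θ)
   = arcsin(0.96484·0.96869 + 0.26285·0.24829·-0.90032) = 61.14793°
λ₂ = λ₁ + atan2(sin θ sin δ cos φ₁, cos δ − sin φ₁ sin φ₂) = -45.42801°

61.148°N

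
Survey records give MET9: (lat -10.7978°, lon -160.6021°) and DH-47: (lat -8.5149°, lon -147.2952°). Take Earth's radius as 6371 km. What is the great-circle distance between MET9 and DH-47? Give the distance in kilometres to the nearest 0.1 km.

1480.4 km

Δφ = 2.2829°,  Δλ = 13.3069°
a = sin²(Δφ/2) + cos φ₁ cos φ₂ sin²(Δλ/2) = 0.013438
c = 2·arcsin(√a) = 0.232369 rad = 13.3138°
d = R·c = 6371 × 0.232369 = 1480.4 km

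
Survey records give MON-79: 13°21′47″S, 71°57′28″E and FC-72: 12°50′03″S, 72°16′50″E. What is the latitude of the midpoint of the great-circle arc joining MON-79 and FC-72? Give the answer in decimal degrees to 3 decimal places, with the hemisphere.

MON-79: φ = -13.36306°, λ = +71.95778°
FC-72: φ = -12.83417°, λ = +72.28056°
Bx = cos φ₂ cos Δλ = 0.975002,  By = cos φ₂ sin Δλ = 0.005493
φₘ = atan2(sin φ₁ + sin φ₂, √((cos φ₁ + Bx)² + By²)) = -13.09866°
λₘ = λ₁ + atan2(By, cos φ₁ + Bx) = 72.11934°

13.099°S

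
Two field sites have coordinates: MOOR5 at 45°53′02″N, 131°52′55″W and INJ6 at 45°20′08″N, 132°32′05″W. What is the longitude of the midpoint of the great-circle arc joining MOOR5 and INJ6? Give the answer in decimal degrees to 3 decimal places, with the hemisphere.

132.210°W

MOOR5: φ = +45.88389°, λ = -131.88194°
INJ6: φ = +45.33556°, λ = -132.53472°
Bx = cos φ₂ cos Δλ = 0.702908,  By = cos φ₂ sin Δλ = -0.008009
φₘ = atan2(sin φ₁ + sin φ₂, √((cos φ₁ + Bx)² + By²)) = 45.61019°
λₘ = λ₁ + atan2(By, cos φ₁ + Bx) = -132.20993°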